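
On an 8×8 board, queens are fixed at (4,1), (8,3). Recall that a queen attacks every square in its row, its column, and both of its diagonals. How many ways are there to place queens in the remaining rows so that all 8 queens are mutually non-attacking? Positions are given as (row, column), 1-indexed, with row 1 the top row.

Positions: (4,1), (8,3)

Branch on row 1: col 2 → 0; col 5 → 2; col 6 → 2; col 7 → 0; col 8 → 0.
Sum: 0 + 2 + 2 + 0 + 0 = 4.

4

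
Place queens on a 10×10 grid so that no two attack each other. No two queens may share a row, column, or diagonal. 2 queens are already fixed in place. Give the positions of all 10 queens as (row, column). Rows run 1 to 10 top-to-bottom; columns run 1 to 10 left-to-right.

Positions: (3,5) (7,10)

Row 1: attacked by (3,5)→{3,5,7}; (7,10)→{4,10}. Safe: 1, 2, 6, 8, 9. Place at column 8.
Row 2: attacked by (1,8)→{7,8,9}; (3,5)→{4,5,6}; (7,10)→{5,10}. Safe: 1, 2, 3. Place at column 2.
Row 4: attacked by (1,8)→{5,8}; (2,2)→{2,4}; (3,5)→{4,5,6}; (7,10)→{7,10}. Safe: 1, 3, 9. Place at column 1.
Row 5: attacked by (1,8)→{4,8}; (2,2)→{2,5}; (3,5)→{3,5,7}; (4,1)→{1,2}; (7,10)→{8,10}. Safe: 6, 9. Place at column 9.
Row 6: attacked by (1,8)→{3,8}; (2,2)→{2,6}; (3,5)→{2,5,8}; (4,1)→{1,3}; (5,9)→{8,9,10}; (7,10)→{9,10}. Safe: 4, 7. Place at column 4.
Row 8: attacked by (1,8)→{1,8}; (2,2)→{2,8}; (3,5)→{5,10}; (4,1)→{1,5}; (5,9)→{6,9}; (6,4)→{2,4,6}; (7,10)→{9,10}. Safe: 3, 7. Place at column 7.
Row 9: attacked by (1,8)→{8}; (2,2)→{2,9}; (3,5)→{5}; (4,1)→{1,6}; (5,9)→{5,9}; (6,4)→{1,4,7}; (7,10)→{8,10}; (8,7)→{6,7,8}. Safe: 3. Place at column 3.
Row 10: attacked by (1,8)→{8}; (2,2)→{2,10}; (3,5)→{5}; (4,1)→{1,7}; (5,9)→{4,9}; (6,4)→{4,8}; (7,10)→{7,10}; (8,7)→{5,7,9}; (9,3)→{2,3,4}. Safe: 6. Place at column 6.
Columns [8, 2, 5, 1, 9, 4, 10, 7, 3, 6], r−c [-7, 0, -2, 3, -4, 2, -3, 1, 6, 4], r+c [9, 4, 8, 5, 14, 10, 17, 15, 12, 16] are all distinct, so no two queens attack.

(1,8) (2,2) (3,5) (4,1) (5,9) (6,4) (7,10) (8,7) (9,3) (10,6)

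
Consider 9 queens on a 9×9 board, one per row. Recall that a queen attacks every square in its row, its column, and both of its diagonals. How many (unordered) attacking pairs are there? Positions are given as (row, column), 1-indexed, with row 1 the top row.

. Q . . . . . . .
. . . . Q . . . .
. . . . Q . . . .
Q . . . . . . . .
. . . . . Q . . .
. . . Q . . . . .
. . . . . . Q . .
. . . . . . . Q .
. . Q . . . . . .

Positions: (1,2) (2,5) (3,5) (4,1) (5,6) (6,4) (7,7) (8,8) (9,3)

Same column: (2,5)–(3,5) (column 5).
Same diagonal: (1,2)–(5,6) (|1−5| = |2−6| = 4); (7,7)–(8,8) (|7−8| = |7−8| = 1).
Total attacking pairs: 3.

3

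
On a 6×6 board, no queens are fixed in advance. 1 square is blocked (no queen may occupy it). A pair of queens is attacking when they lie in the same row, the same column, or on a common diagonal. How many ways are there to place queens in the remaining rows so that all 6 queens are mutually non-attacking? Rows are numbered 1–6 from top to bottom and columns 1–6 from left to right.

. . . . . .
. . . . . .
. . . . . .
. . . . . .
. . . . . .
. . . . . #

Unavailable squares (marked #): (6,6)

Branch on row 1: col 1 → 0; col 2 → 1; col 3 → 1; col 4 → 1; col 5 → 1; col 6 → 0.
Sum: 0 + 1 + 1 + 1 + 1 + 0 = 4.

4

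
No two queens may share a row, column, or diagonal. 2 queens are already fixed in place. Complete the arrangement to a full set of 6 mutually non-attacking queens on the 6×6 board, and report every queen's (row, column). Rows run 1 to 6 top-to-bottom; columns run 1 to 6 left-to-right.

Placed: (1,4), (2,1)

Row 3: attacked by (1,4)→{2,4,6}; (2,1)→{1,2}. Safe: 3, 5. Place at column 5.
Row 4: attacked by (1,4)→{1,4}; (2,1)→{1,3}; (3,5)→{4,5,6}. Safe: 2. Place at column 2.
Row 5: attacked by (1,4)→{4}; (2,1)→{1,4}; (3,5)→{3,5}; (4,2)→{1,2,3}. Safe: 6. Place at column 6.
Row 6: attacked by (1,4)→{4}; (2,1)→{1,5}; (3,5)→{2,5}; (4,2)→{2,4}; (5,6)→{5,6}. Safe: 3. Place at column 3.
Columns [4, 1, 5, 2, 6, 3], r−c [-3, 1, -2, 2, -1, 3], r+c [5, 3, 8, 6, 11, 9] are all distinct, so no two queens attack.

(1,4) (2,1) (3,5) (4,2) (5,6) (6,3)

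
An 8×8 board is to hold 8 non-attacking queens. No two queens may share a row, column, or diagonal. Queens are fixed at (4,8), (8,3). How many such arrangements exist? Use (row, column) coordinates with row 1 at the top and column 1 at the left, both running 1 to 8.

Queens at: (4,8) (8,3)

Branch on row 1: col 1 → 1; col 2 → 1; col 4 → 1; col 6 → 1; col 7 → 0.
Sum: 1 + 1 + 1 + 1 + 0 = 4.

4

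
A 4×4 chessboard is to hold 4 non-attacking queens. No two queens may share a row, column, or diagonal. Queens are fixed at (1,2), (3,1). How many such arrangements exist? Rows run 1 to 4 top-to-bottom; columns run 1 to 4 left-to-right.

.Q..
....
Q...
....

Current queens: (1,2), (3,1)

1

Branch on row 2: col 4 → 1.
Sum: 1 = 1.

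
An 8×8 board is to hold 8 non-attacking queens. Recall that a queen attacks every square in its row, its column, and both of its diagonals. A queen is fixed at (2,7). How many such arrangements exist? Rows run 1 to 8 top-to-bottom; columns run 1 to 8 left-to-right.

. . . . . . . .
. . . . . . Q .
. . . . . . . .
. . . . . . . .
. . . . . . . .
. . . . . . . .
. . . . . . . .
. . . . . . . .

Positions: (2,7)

16

Branch on row 1: col 1 → 2; col 2 → 2; col 3 → 2; col 4 → 4; col 5 → 6.
Sum: 2 + 2 + 2 + 4 + 6 = 16.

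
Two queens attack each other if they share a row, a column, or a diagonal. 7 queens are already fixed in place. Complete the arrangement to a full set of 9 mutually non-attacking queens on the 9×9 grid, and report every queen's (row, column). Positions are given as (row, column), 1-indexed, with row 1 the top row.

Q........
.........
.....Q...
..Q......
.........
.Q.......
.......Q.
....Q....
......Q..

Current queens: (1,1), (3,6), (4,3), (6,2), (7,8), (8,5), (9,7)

Row 2: attacked by (1,1)→{1,2}; (3,6)→{5,6,7}; (4,3)→{1,3,5}; (6,2)→{2,6}; (7,8)→{3,8}; (8,5)→{5}; (9,7)→{7}. Safe: 4, 9. Place at column 4.
Row 5: attacked by (1,1)→{1,5}; (2,4)→{1,4,7}; (3,6)→{4,6,8}; (4,3)→{2,3,4}; (6,2)→{1,2,3}; (7,8)→{6,8}; (8,5)→{2,5,8}; (9,7)→{3,7}. Safe: 9. Place at column 9.
Columns [1, 4, 6, 3, 9, 2, 8, 5, 7], r−c [0, -2, -3, 1, -4, 4, -1, 3, 2], r+c [2, 6, 9, 7, 14, 8, 15, 13, 16] are all distinct, so no two queens attack.

(1,1) (2,4) (3,6) (4,3) (5,9) (6,2) (7,8) (8,5) (9,7)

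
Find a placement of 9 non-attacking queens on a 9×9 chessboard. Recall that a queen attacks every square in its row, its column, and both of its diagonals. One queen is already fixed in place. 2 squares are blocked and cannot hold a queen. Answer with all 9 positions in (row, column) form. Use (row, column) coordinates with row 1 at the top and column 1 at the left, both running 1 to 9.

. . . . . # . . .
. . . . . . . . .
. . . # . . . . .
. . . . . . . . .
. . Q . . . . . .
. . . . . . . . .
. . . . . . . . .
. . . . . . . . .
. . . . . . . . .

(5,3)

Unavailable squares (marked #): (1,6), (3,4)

(1,2) (2,5) (3,7) (4,1) (5,3) (6,8) (7,6) (8,4) (9,9)

Row 1: attacked by (5,3)→{3,7}. Blocked: 6. Safe: 1, 2, 4, 5, 8, 9. Place at column 2.
Row 2: attacked by (1,2)→{1,2,3}; (5,3)→{3,6}. Safe: 4, 5, 7, 8, 9. Place at column 5.
Row 3: attacked by (1,2)→{2,4}; (2,5)→{4,5,6}; (5,3)→{1,3,5}. Blocked: 4. Safe: 7, 8, 9. Place at column 7.
Row 4: attacked by (1,2)→{2,5}; (2,5)→{3,5,7}; (3,7)→{6,7,8}; (5,3)→{2,3,4}. Safe: 1, 9. Place at column 1.
Row 6: attacked by (1,2)→{2,7}; (2,5)→{1,5,9}; (3,7)→{4,7}; (4,1)→{1,3}; (5,3)→{2,3,4}. Safe: 6, 8. Place at column 8.
Row 7: attacked by (1,2)→{2,8}; (2,5)→{5}; (3,7)→{3,7}; (4,1)→{1,4}; (5,3)→{1,3,5}; (6,8)→{7,8,9}. Safe: 6. Place at column 6.
Row 8: attacked by (1,2)→{2,9}; (2,5)→{5}; (3,7)→{2,7}; (4,1)→{1,5}; (5,3)→{3,6}; (6,8)→{6,8}; (7,6)→{5,6,7}. Safe: 4. Place at column 4.
Row 9: attacked by (1,2)→{2}; (2,5)→{5}; (3,7)→{1,7}; (4,1)→{1,6}; (5,3)→{3,7}; (6,8)→{5,8}; (7,6)→{4,6,8}; (8,4)→{3,4,5}. Safe: 9. Place at column 9.
Columns [2, 5, 7, 1, 3, 8, 6, 4, 9], r−c [-1, -3, -4, 3, 2, -2, 1, 4, 0], r+c [3, 7, 10, 5, 8, 14, 13, 12, 18] are all distinct, so no two queens attack.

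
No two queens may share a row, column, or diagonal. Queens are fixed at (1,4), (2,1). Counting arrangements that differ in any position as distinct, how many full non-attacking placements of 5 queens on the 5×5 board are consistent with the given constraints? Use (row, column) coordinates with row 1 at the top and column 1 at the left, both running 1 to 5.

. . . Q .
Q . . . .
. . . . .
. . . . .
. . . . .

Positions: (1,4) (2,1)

1

Branch on row 3: col 3 → 1; col 5 → 0.
Sum: 1 + 0 = 1.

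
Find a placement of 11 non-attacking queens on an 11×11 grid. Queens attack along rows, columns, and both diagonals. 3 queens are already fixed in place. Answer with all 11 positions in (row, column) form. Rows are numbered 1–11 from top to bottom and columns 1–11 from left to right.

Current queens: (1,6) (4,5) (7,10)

Row 2: attacked by (1,6)→{5,6,7}; (4,5)→{3,5,7}; (7,10)→{5,10}. Safe: 1, 2, 4, 8, 9, 11. Place at column 9.
Row 3: attacked by (1,6)→{4,6,8}; (2,9)→{8,9,10}; (4,5)→{4,5,6}; (7,10)→{6,10}. Safe: 1, 2, 3, 7, 11. Place at column 3.
Row 5: attacked by (1,6)→{2,6,10}; (2,9)→{6,9}; (3,3)→{1,3,5}; (4,5)→{4,5,6}; (7,10)→{8,10}. Safe: 7, 11. Place at column 11.
Row 6: attacked by (1,6)→{1,6,11}; (2,9)→{5,9}; (3,3)→{3,6}; (4,5)→{3,5,7}; (5,11)→{10,11}; (7,10)→{9,10,11}. Safe: 2, 4, 8. Place at column 2.
Row 8: attacked by (1,6)→{6}; (2,9)→{3,9}; (3,3)→{3,8}; (4,5)→{1,5,9}; (5,11)→{8,11}; (6,2)→{2,4}; (7,10)→{9,10,11}. Safe: 7. Place at column 7.
Row 9: attacked by (1,6)→{6}; (2,9)→{2,9}; (3,3)→{3,9}; (4,5)→{5,10}; (5,11)→{7,11}; (6,2)→{2,5}; (7,10)→{8,10}; (8,7)→{6,7,8}. Safe: 1, 4. Place at column 1.
Row 10: attacked by (1,6)→{6}; (2,9)→{1,9}; (3,3)→{3,10}; (4,5)→{5,11}; (5,11)→{6,11}; (6,2)→{2,6}; (7,10)→{7,10}; (8,7)→{5,7,9}; (9,1)→{1,2}. Safe: 4, 8. Place at column 4.
Row 11: attacked by (1,6)→{6}; (2,9)→{9}; (3,3)→{3,11}; (4,5)→{5}; (5,11)→{5,11}; (6,2)→{2,7}; (7,10)→{6,10}; (8,7)→{4,7,10}; (9,1)→{1,3}; (10,4)→{3,4,5}. Safe: 8. Place at column 8.
Columns [6, 9, 3, 5, 11, 2, 10, 7, 1, 4, 8], r−c [-5, -7, 0, -1, -6, 4, -3, 1, 8, 6, 3], r+c [7, 11, 6, 9, 16, 8, 17, 15, 10, 14, 19] are all distinct, so no two queens attack.

(1,6) (2,9) (3,3) (4,5) (5,11) (6,2) (7,10) (8,7) (9,1) (10,4) (11,8)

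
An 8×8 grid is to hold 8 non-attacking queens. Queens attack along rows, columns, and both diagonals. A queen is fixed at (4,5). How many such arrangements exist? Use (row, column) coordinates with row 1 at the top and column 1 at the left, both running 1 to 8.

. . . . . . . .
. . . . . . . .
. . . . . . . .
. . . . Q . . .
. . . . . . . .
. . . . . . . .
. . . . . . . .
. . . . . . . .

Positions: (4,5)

Branch on row 1: col 1 → 0; col 3 → 2; col 4 → 4; col 6 → 1; col 7 → 1.
Sum: 0 + 2 + 4 + 1 + 1 = 8.

8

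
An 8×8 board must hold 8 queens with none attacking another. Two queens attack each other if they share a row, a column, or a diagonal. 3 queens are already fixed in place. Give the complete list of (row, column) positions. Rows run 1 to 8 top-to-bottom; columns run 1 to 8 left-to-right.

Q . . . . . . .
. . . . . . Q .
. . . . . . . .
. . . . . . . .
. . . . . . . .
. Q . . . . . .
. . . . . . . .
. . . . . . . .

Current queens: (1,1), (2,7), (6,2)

(1,1) (2,7) (3,4) (4,6) (5,8) (6,2) (7,5) (8,3)

Row 3: attacked by (1,1)→{1,3}; (2,7)→{6,7,8}; (6,2)→{2,5}. Safe: 4. Place at column 4.
Row 4: attacked by (1,1)→{1,4}; (2,7)→{5,7}; (3,4)→{3,4,5}; (6,2)→{2,4}. Safe: 6, 8. Place at column 6.
Row 5: attacked by (1,1)→{1,5}; (2,7)→{4,7}; (3,4)→{2,4,6}; (4,6)→{5,6,7}; (6,2)→{1,2,3}. Safe: 8. Place at column 8.
Row 7: attacked by (1,1)→{1,7}; (2,7)→{2,7}; (3,4)→{4,8}; (4,6)→{3,6}; (5,8)→{6,8}; (6,2)→{1,2,3}. Safe: 5. Place at column 5.
Row 8: attacked by (1,1)→{1,8}; (2,7)→{1,7}; (3,4)→{4}; (4,6)→{2,6}; (5,8)→{5,8}; (6,2)→{2,4}; (7,5)→{4,5,6}. Safe: 3. Place at column 3.
Columns [1, 7, 4, 6, 8, 2, 5, 3], r−c [0, -5, -1, -2, -3, 4, 2, 5], r+c [2, 9, 7, 10, 13, 8, 12, 11] are all distinct, so no two queens attack.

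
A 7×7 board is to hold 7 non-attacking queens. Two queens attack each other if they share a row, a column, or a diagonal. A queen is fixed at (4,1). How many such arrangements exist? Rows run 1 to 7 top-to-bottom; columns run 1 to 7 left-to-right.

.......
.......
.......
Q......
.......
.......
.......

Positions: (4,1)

Branch on row 1: col 2 → 2; col 3 → 1; col 5 → 0; col 6 → 2; col 7 → 1.
Sum: 2 + 1 + 0 + 2 + 1 = 6.

6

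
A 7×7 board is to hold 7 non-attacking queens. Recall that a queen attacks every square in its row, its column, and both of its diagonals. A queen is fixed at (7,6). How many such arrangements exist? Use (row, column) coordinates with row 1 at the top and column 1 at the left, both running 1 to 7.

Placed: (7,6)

Branch on row 1: col 1 → 1; col 2 → 4; col 3 → 1; col 4 → 1; col 5 → 0; col 7 → 0.
Sum: 1 + 4 + 1 + 1 + 0 + 0 = 7.

7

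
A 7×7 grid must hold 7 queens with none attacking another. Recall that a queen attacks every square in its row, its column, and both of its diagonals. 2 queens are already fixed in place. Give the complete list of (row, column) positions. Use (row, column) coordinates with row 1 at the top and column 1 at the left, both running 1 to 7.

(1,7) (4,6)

Row 2: attacked by (1,7)→{6,7}; (4,6)→{4,6}. Safe: 1, 2, 3, 5. Place at column 2.
Row 3: attacked by (1,7)→{5,7}; (2,2)→{1,2,3}; (4,6)→{5,6,7}. Safe: 4. Place at column 4.
Row 5: attacked by (1,7)→{3,7}; (2,2)→{2,5}; (3,4)→{2,4,6}; (4,6)→{5,6,7}. Safe: 1. Place at column 1.
Row 6: attacked by (1,7)→{2,7}; (2,2)→{2,6}; (3,4)→{1,4,7}; (4,6)→{4,6}; (5,1)→{1,2}. Safe: 3, 5. Place at column 3.
Row 7: attacked by (1,7)→{1,7}; (2,2)→{2,7}; (3,4)→{4}; (4,6)→{3,6}; (5,1)→{1,3}; (6,3)→{2,3,4}. Safe: 5. Place at column 5.
Columns [7, 2, 4, 6, 1, 3, 5], r−c [-6, 0, -1, -2, 4, 3, 2], r+c [8, 4, 7, 10, 6, 9, 12] are all distinct, so no two queens attack.

(1,7) (2,2) (3,4) (4,6) (5,1) (6,3) (7,5)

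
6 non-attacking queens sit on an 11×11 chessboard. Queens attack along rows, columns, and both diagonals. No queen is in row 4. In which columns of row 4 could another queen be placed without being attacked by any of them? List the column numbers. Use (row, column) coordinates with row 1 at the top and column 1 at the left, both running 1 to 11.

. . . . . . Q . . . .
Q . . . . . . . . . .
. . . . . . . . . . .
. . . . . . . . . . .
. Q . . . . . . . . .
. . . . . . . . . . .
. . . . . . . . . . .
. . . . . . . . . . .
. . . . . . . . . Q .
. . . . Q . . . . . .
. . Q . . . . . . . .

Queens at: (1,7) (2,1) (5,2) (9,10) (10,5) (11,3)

(1,7) attacks row 4 at column 7 and diagonals 4, 10.
(2,1) attacks row 4 at column 1 and diagonals 3.
(5,2) attacks row 4 at column 2 and diagonals 1, 3.
(9,10) attacks row 4 at column 10 and diagonals 5.
(10,5) attacks row 4 at column 5 and diagonals 11.
(11,3) attacks row 4 at column 3 and diagonals 10.
Attacked columns: {1, 2, 3, 4, 5, 7, 10, 11}. Safe: {6, 8, 9}.

columns 6, 8, 9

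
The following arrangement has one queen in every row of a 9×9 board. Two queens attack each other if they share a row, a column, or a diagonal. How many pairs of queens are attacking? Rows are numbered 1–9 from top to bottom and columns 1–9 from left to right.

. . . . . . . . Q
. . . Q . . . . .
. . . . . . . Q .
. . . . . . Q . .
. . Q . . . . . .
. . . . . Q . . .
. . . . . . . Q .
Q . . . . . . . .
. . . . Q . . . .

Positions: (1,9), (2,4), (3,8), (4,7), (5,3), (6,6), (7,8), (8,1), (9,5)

Same column: (3,8)–(7,8) (column 8).
Same diagonal: (3,8)–(4,7) (|3−4| = |8−7| = 1).
Total attacking pairs: 2.

2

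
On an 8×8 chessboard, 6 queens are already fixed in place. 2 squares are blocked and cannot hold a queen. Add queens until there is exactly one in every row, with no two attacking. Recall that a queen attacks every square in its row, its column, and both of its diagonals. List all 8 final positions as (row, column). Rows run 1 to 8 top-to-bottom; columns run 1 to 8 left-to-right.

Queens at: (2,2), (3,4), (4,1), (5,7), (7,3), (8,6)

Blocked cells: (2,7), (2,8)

Row 1: attacked by (2,2)→{1,2,3}; (3,4)→{2,4,6}; (4,1)→{1,4}; (5,7)→{3,7}; (7,3)→{3}; (8,6)→{6}. Safe: 5, 8. Place at column 8.
Row 6: attacked by (1,8)→{3,8}; (2,2)→{2,6}; (3,4)→{1,4,7}; (4,1)→{1,3}; (5,7)→{6,7,8}; (7,3)→{2,3,4}; (8,6)→{4,6,8}. Safe: 5. Place at column 5.
Columns [8, 2, 4, 1, 7, 5, 3, 6], r−c [-7, 0, -1, 3, -2, 1, 4, 2], r+c [9, 4, 7, 5, 12, 11, 10, 14] are all distinct, so no two queens attack.

(1,8) (2,2) (3,4) (4,1) (5,7) (6,5) (7,3) (8,6)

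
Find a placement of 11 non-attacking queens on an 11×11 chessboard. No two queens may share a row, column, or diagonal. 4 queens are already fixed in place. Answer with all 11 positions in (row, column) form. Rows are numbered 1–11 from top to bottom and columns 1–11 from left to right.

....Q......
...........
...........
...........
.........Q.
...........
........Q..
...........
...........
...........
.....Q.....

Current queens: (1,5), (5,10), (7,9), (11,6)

(1,5) (2,2) (3,11) (4,7) (5,10) (6,3) (7,9) (8,4) (9,1) (10,8) (11,6)

Row 2: attacked by (1,5)→{4,5,6}; (5,10)→{7,10}; (7,9)→{4,9}; (11,6)→{6}. Safe: 1, 2, 3, 8, 11. Place at column 2.
Row 3: attacked by (1,5)→{3,5,7}; (2,2)→{1,2,3}; (5,10)→{8,10}; (7,9)→{5,9}; (11,6)→{6}. Safe: 4, 11. Place at column 11.
Row 4: attacked by (1,5)→{2,5,8}; (2,2)→{2,4}; (3,11)→{10,11}; (5,10)→{9,10,11}; (7,9)→{6,9}; (11,6)→{6}. Safe: 1, 3, 7. Place at column 7.
Row 6: attacked by (1,5)→{5,10}; (2,2)→{2,6}; (3,11)→{8,11}; (4,7)→{5,7,9}; (5,10)→{9,10,11}; (7,9)→{8,9,10}; (11,6)→{1,6,11}. Safe: 3, 4. Place at column 3.
Row 8: attacked by (1,5)→{5}; (2,2)→{2,8}; (3,11)→{6,11}; (4,7)→{3,7,11}; (5,10)→{7,10}; (6,3)→{1,3,5}; (7,9)→{8,9,10}; (11,6)→{3,6,9}. Safe: 4. Place at column 4.
Row 9: attacked by (1,5)→{5}; (2,2)→{2,9}; (3,11)→{5,11}; (4,7)→{2,7}; (5,10)→{6,10}; (6,3)→{3,6}; (7,9)→{7,9,11}; (8,4)→{3,4,5}; (11,6)→{4,6,8}. Safe: 1. Place at column 1.
Row 10: attacked by (1,5)→{5}; (2,2)→{2,10}; (3,11)→{4,11}; (4,7)→{1,7}; (5,10)→{5,10}; (6,3)→{3,7}; (7,9)→{6,9}; (8,4)→{2,4,6}; (9,1)→{1,2}; (11,6)→{5,6,7}. Safe: 8. Place at column 8.
Columns [5, 2, 11, 7, 10, 3, 9, 4, 1, 8, 6], r−c [-4, 0, -8, -3, -5, 3, -2, 4, 8, 2, 5], r+c [6, 4, 14, 11, 15, 9, 16, 12, 10, 18, 17] are all distinct, so no two queens attack.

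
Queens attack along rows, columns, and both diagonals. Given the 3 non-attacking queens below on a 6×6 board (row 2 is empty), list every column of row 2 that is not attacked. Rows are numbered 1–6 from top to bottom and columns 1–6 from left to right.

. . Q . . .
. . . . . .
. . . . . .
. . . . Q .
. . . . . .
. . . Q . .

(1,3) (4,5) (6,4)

(1,3) attacks row 2 at column 3 and diagonals 2, 4.
(4,5) attacks row 2 at column 5 and diagonals 3.
(6,4) attacks row 2 at column 4.
Attacked columns: {2, 3, 4, 5}. Safe: {1, 6}.

columns 1, 6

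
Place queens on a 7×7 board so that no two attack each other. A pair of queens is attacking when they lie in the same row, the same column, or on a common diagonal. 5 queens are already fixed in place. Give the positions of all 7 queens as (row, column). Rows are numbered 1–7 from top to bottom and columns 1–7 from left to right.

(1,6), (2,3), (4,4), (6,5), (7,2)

Row 3: attacked by (1,6)→{4,6}; (2,3)→{2,3,4}; (4,4)→{3,4,5}; (6,5)→{2,5}; (7,2)→{2,6}. Safe: 1, 7. Place at column 7.
Row 5: attacked by (1,6)→{2,6}; (2,3)→{3,6}; (3,7)→{5,7}; (4,4)→{3,4,5}; (6,5)→{4,5,6}; (7,2)→{2,4}. Safe: 1. Place at column 1.
Columns [6, 3, 7, 4, 1, 5, 2], r−c [-5, -1, -4, 0, 4, 1, 5], r+c [7, 5, 10, 8, 6, 11, 9] are all distinct, so no two queens attack.

(1,6) (2,3) (3,7) (4,4) (5,1) (6,5) (7,2)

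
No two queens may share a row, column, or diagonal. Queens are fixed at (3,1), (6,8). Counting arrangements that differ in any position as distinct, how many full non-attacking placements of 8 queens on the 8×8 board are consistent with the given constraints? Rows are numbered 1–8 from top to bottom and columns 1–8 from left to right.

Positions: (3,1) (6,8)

Branch on row 1: col 2 → 1; col 4 → 1; col 5 → 2; col 6 → 1; col 7 → 0.
Sum: 1 + 1 + 2 + 1 + 0 = 5.

5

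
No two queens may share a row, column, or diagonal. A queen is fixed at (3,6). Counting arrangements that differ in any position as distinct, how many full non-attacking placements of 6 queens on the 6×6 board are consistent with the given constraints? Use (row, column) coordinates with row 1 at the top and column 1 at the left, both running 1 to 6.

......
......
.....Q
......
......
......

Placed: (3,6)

1

Branch on row 1: col 1 → 0; col 2 → 1; col 3 → 0; col 5 → 0.
Sum: 0 + 1 + 0 + 0 = 1.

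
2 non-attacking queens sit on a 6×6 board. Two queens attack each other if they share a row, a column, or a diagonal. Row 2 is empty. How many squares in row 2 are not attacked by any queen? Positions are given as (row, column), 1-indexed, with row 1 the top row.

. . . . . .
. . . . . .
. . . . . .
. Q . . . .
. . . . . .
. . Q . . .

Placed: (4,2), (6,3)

(4,2) attacks row 2 at column 2 and diagonals 4.
(6,3) attacks row 2 at column 3.
Attacked columns: {2, 3, 4}. Safe: {1, 5, 6}.

3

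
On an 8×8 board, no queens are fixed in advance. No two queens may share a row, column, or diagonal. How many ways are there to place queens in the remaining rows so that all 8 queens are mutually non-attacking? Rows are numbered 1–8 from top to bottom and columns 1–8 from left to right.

Branch on row 1: col 1 → 4; col 2 → 8; col 3 → 16; col 4 → 18; col 5 → 18; col 6 → 16; col 7 → 8; col 8 → 4.
Sum: 4 + 8 + 16 + 18 + 18 + 16 + 8 + 4 = 92.
(This is the classic 8-queens count.)

92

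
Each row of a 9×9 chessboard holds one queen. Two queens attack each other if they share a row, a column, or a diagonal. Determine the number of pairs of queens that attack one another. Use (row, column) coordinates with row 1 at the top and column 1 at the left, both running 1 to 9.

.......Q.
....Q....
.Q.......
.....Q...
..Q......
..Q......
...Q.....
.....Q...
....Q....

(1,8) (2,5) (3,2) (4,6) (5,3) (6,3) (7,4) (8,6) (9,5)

Same column: (2,5)–(9,5) (column 5); (4,6)–(8,6) (column 6); (5,3)–(6,3) (column 3).
Same diagonal: (1,8)–(6,3) (|1−6| = |8−3| = 5); (5,3)–(8,6) (|5−8| = |3−6| = 3); (6,3)–(7,4) (|6−7| = |3−4| = 1); (8,6)–(9,5) (|8−9| = |6−5| = 1).
Total attacking pairs: 7.

7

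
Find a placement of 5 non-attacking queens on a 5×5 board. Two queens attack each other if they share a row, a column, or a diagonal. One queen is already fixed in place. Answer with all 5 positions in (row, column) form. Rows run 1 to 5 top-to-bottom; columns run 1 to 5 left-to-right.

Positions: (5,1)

Row 1: attacked by (5,1)→{1,5}. Safe: 2, 3, 4. Place at column 4.
Row 2: attacked by (1,4)→{3,4,5}; (5,1)→{1,4}. Safe: 2. Place at column 2.
Row 3: attacked by (1,4)→{2,4}; (2,2)→{1,2,3}; (5,1)→{1,3}. Safe: 5. Place at column 5.
Row 4: attacked by (1,4)→{1,4}; (2,2)→{2,4}; (3,5)→{4,5}; (5,1)→{1,2}. Safe: 3. Place at column 3.
Columns [4, 2, 5, 3, 1], r−c [-3, 0, -2, 1, 4], r+c [5, 4, 8, 7, 6] are all distinct, so no two queens attack.

(1,4) (2,2) (3,5) (4,3) (5,1)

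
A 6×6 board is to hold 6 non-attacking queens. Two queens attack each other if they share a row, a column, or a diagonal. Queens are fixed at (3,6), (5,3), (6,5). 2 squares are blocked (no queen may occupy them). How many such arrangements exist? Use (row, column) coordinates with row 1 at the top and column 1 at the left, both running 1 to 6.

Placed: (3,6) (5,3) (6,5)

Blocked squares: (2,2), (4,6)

Branch on row 1: col 1 → 0; col 2 → 1.
Sum: 0 + 1 = 1.

1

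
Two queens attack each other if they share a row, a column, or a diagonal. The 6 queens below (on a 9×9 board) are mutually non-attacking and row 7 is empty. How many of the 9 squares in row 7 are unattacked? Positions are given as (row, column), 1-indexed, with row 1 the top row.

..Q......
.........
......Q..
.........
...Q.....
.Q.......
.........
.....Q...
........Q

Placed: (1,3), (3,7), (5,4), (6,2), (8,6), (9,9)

1

(1,3) attacks row 7 at column 3 and diagonals 9.
(3,7) attacks row 7 at column 7 and diagonals 3.
(5,4) attacks row 7 at column 4 and diagonals 2, 6.
(6,2) attacks row 7 at column 2 and diagonals 1, 3.
(8,6) attacks row 7 at column 6 and diagonals 5, 7.
(9,9) attacks row 7 at column 9 and diagonals 7.
Attacked columns: {1, 2, 3, 4, 5, 6, 7, 9}. Safe: {8}.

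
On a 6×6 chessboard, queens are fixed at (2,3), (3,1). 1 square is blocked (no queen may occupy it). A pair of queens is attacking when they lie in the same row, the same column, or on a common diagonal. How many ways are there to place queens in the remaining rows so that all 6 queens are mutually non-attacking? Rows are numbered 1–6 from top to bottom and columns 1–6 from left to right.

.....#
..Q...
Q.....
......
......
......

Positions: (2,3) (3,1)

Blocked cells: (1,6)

1

Branch on row 1: col 5 → 1.
Sum: 1 = 1.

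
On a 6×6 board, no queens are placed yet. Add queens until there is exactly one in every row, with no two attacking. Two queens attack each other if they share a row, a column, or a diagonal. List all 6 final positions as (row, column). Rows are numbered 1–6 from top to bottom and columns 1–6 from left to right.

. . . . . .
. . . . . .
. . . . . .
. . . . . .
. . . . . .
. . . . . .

(1,2) (2,4) (3,6) (4,1) (5,3) (6,5)

Row 1: Safe: 1, 2, 3, 4, 5, 6. Place at column 2.
Row 2: attacked by (1,2)→{1,2,3}. Safe: 4, 5, 6. Place at column 4.
Row 3: attacked by (1,2)→{2,4}; (2,4)→{3,4,5}. Safe: 1, 6. Place at column 6.
Row 4: attacked by (1,2)→{2,5}; (2,4)→{2,4,6}; (3,6)→{5,6}. Safe: 1, 3. Place at column 1.
Row 5: attacked by (1,2)→{2,6}; (2,4)→{1,4}; (3,6)→{4,6}; (4,1)→{1,2}. Safe: 3, 5. Place at column 3.
Row 6: attacked by (1,2)→{2}; (2,4)→{4}; (3,6)→{3,6}; (4,1)→{1,3}; (5,3)→{2,3,4}. Safe: 5. Place at column 5.
Columns [2, 4, 6, 1, 3, 5], r−c [-1, -2, -3, 3, 2, 1], r+c [3, 6, 9, 5, 8, 11] are all distinct, so no two queens attack.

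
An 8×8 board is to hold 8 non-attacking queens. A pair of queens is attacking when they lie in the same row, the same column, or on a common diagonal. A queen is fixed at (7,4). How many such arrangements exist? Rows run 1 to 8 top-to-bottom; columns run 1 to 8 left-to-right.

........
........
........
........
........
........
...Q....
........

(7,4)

8

Branch on row 1: col 1 → 0; col 2 → 0; col 3 → 3; col 5 → 3; col 6 → 1; col 7 → 0; col 8 → 1.
Sum: 0 + 0 + 3 + 3 + 1 + 0 + 1 = 8.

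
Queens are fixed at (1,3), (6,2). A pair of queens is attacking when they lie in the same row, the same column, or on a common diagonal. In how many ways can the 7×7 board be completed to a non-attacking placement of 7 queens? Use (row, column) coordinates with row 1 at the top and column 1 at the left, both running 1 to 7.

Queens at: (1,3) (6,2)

1

Branch on row 2: col 1 → 0; col 5 → 0; col 7 → 1.
Sum: 0 + 0 + 1 = 1.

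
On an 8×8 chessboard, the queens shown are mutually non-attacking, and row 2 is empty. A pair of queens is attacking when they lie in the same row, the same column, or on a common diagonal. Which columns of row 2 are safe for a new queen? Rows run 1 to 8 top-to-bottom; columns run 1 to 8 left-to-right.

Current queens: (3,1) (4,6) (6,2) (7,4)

columns 3, 5, 7

(3,1) attacks row 2 at column 1 and diagonals 2.
(4,6) attacks row 2 at column 6 and diagonals 4, 8.
(6,2) attacks row 2 at column 2 and diagonals 6.
(7,4) attacks row 2 at column 4.
Attacked columns: {1, 2, 4, 6, 8}. Safe: {3, 5, 7}.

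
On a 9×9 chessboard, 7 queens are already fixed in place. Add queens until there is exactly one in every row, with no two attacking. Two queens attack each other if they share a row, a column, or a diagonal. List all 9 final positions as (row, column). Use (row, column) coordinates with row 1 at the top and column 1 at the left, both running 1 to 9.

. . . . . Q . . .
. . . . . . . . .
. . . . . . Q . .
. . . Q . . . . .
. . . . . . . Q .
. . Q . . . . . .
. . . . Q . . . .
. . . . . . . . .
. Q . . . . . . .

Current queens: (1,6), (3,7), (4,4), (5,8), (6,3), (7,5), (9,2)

(1,6) (2,1) (3,7) (4,4) (5,8) (6,3) (7,5) (8,9) (9,2)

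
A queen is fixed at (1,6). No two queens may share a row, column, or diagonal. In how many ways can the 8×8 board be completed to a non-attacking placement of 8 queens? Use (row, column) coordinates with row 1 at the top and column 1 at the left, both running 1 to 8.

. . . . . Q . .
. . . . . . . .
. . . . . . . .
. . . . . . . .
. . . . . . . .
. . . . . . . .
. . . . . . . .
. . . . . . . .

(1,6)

Branch on row 2: col 1 → 1; col 2 → 2; col 3 → 8; col 4 → 4; col 8 → 1.
Sum: 1 + 2 + 8 + 4 + 1 = 16.

16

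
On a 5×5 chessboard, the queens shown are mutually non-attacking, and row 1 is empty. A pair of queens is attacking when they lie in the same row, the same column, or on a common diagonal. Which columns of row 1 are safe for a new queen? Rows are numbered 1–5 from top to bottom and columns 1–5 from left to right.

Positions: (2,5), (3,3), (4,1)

columns 2

(2,5) attacks row 1 at column 5 and diagonals 4.
(3,3) attacks row 1 at column 3 and diagonals 1, 5.
(4,1) attacks row 1 at column 1 and diagonals 4.
Attacked columns: {1, 3, 4, 5}. Safe: {2}.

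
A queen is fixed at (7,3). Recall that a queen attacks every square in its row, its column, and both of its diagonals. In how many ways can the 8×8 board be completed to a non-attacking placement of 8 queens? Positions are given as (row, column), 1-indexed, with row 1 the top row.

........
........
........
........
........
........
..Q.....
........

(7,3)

14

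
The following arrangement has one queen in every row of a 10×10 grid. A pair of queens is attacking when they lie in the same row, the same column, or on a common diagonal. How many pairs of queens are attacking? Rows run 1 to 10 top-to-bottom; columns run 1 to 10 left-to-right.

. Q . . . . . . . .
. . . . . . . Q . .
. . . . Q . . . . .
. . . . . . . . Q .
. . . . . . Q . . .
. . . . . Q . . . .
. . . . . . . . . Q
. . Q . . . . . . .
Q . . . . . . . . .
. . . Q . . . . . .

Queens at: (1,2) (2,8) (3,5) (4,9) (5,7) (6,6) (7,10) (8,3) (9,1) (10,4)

Same diagonal: (2,8)–(9,1) (|2−9| = |8−1| = 7); (3,5)–(5,7) (|3−5| = |5−7| = 2); (5,7)–(6,6) (|5−6| = |7−6| = 1).
Total attacking pairs: 3.

3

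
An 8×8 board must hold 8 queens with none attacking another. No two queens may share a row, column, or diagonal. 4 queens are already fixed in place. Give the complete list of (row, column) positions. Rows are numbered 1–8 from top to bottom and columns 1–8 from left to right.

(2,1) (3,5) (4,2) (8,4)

Row 1: attacked by (2,1)→{1,2}; (3,5)→{3,5,7}; (4,2)→{2,5}; (8,4)→{4}. Safe: 6, 8. Place at column 6.
Row 5: attacked by (1,6)→{2,6}; (2,1)→{1,4}; (3,5)→{3,5,7}; (4,2)→{1,2,3}; (8,4)→{1,4,7}. Safe: 8. Place at column 8.
Row 6: attacked by (1,6)→{1,6}; (2,1)→{1,5}; (3,5)→{2,5,8}; (4,2)→{2,4}; (5,8)→{7,8}; (8,4)→{2,4,6}. Safe: 3. Place at column 3.
Row 7: attacked by (1,6)→{6}; (2,1)→{1,6}; (3,5)→{1,5}; (4,2)→{2,5}; (5,8)→{6,8}; (6,3)→{2,3,4}; (8,4)→{3,4,5}. Safe: 7. Place at column 7.
Columns [6, 1, 5, 2, 8, 3, 7, 4], r−c [-5, 1, -2, 2, -3, 3, 0, 4], r+c [7, 3, 8, 6, 13, 9, 14, 12] are all distinct, so no two queens attack.

(1,6) (2,1) (3,5) (4,2) (5,8) (6,3) (7,7) (8,4)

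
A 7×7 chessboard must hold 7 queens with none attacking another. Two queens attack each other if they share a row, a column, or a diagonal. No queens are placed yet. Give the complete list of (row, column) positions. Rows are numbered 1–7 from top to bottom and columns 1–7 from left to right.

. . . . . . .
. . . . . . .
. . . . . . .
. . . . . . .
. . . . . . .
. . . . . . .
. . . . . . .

(1,6) (2,2) (3,5) (4,1) (5,4) (6,7) (7,3)

Row 1: Safe: 1, 2, 3, 4, 5, 6, 7. Place at column 6.
Row 2: attacked by (1,6)→{5,6,7}. Safe: 1, 2, 3, 4. Place at column 2.
Row 3: attacked by (1,6)→{4,6}; (2,2)→{1,2,3}. Safe: 5, 7. Place at column 5.
Row 4: attacked by (1,6)→{3,6}; (2,2)→{2,4}; (3,5)→{4,5,6}. Safe: 1, 7. Place at column 1.
Row 5: attacked by (1,6)→{2,6}; (2,2)→{2,5}; (3,5)→{3,5,7}; (4,1)→{1,2}. Safe: 4. Place at column 4.
Row 6: attacked by (1,6)→{1,6}; (2,2)→{2,6}; (3,5)→{2,5}; (4,1)→{1,3}; (5,4)→{3,4,5}. Safe: 7. Place at column 7.
Row 7: attacked by (1,6)→{6}; (2,2)→{2,7}; (3,5)→{1,5}; (4,1)→{1,4}; (5,4)→{2,4,6}; (6,7)→{6,7}. Safe: 3. Place at column 3.
Columns [6, 2, 5, 1, 4, 7, 3], r−c [-5, 0, -2, 3, 1, -1, 4], r+c [7, 4, 8, 5, 9, 13, 10] are all distinct, so no two queens attack.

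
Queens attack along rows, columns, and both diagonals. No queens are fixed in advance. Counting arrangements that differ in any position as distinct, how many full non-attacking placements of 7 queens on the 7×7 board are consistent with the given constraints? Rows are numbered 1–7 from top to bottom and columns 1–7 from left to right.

Branch on row 1: col 1 → 4; col 2 → 7; col 3 → 6; col 4 → 6; col 5 → 6; col 6 → 7; col 7 → 4.
Sum: 4 + 7 + 6 + 6 + 6 + 7 + 4 = 40.
(This is the classic 7-queens count.)

40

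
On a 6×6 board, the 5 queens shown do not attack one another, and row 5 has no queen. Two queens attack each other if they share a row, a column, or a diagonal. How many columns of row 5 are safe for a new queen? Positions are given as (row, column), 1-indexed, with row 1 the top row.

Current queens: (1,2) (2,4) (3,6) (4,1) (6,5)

(1,2) attacks row 5 at column 2 and diagonals 6.
(2,4) attacks row 5 at column 4 and diagonals 1.
(3,6) attacks row 5 at column 6 and diagonals 4.
(4,1) attacks row 5 at column 1 and diagonals 2.
(6,5) attacks row 5 at column 5 and diagonals 4, 6.
Attacked columns: {1, 2, 4, 5, 6}. Safe: {3}.

1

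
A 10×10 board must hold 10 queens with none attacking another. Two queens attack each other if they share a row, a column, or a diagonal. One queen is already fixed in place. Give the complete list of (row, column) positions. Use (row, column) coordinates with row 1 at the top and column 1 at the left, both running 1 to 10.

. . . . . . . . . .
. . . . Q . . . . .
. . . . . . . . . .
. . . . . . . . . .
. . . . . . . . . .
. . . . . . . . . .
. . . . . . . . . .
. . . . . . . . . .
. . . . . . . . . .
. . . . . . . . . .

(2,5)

(1,2) (2,5) (3,9) (4,1) (5,10) (6,4) (7,7) (8,3) (9,8) (10,6)

Row 1: attacked by (2,5)→{4,5,6}. Safe: 1, 2, 3, 7, 8, 9, 10. Place at column 2.
Row 3: attacked by (1,2)→{2,4}; (2,5)→{4,5,6}. Safe: 1, 3, 7, 8, 9, 10. Place at column 9.
Row 4: attacked by (1,2)→{2,5}; (2,5)→{3,5,7}; (3,9)→{8,9,10}. Safe: 1, 4, 6. Place at column 1.
Row 5: attacked by (1,2)→{2,6}; (2,5)→{2,5,8}; (3,9)→{7,9}; (4,1)→{1,2}. Safe: 3, 4, 10. Place at column 10.
Row 6: attacked by (1,2)→{2,7}; (2,5)→{1,5,9}; (3,9)→{6,9}; (4,1)→{1,3}; (5,10)→{9,10}. Safe: 4, 8. Place at column 4.
Row 7: attacked by (1,2)→{2,8}; (2,5)→{5,10}; (3,9)→{5,9}; (4,1)→{1,4}; (5,10)→{8,10}; (6,4)→{3,4,5}. Safe: 6, 7. Place at column 7.
Row 8: attacked by (1,2)→{2,9}; (2,5)→{5}; (3,9)→{4,9}; (4,1)→{1,5}; (5,10)→{7,10}; (6,4)→{2,4,6}; (7,7)→{6,7,8}. Safe: 3. Place at column 3.
Row 9: attacked by (1,2)→{2,10}; (2,5)→{5}; (3,9)→{3,9}; (4,1)→{1,6}; (5,10)→{6,10}; (6,4)→{1,4,7}; (7,7)→{5,7,9}; (8,3)→{2,3,4}. Safe: 8. Place at column 8.
Row 10: attacked by (1,2)→{2}; (2,5)→{5}; (3,9)→{2,9}; (4,1)→{1,7}; (5,10)→{5,10}; (6,4)→{4,8}; (7,7)→{4,7,10}; (8,3)→{1,3,5}; (9,8)→{7,8,9}. Safe: 6. Place at column 6.
Columns [2, 5, 9, 1, 10, 4, 7, 3, 8, 6], r−c [-1, -3, -6, 3, -5, 2, 0, 5, 1, 4], r+c [3, 7, 12, 5, 15, 10, 14, 11, 17, 16] are all distinct, so no two queens attack.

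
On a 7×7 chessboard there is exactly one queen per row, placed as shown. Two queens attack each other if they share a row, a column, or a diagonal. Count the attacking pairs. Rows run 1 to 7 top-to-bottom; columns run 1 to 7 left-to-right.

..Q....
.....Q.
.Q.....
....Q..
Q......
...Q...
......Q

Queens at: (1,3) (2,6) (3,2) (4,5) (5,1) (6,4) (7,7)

0

All columns are distinct and no two queens satisfy |Δrow| = |Δcol|, so no pair attacks.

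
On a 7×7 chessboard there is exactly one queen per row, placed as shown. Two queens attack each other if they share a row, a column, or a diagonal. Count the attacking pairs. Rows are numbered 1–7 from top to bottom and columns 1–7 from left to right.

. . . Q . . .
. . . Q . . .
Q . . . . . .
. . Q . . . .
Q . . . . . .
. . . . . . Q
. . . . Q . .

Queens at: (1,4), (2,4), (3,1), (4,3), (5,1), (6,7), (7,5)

Same column: (1,4)–(2,4) (column 4); (3,1)–(5,1) (column 1).
Same diagonal: (2,4)–(5,1) (|2−5| = |4−1| = 3); (3,1)–(7,5) (|3−7| = |1−5| = 4).
Total attacking pairs: 4.

4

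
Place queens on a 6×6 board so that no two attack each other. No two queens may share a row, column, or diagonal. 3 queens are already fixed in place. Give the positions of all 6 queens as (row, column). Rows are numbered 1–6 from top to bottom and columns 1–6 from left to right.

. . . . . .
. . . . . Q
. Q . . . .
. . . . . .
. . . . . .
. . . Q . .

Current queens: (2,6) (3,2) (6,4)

Row 1: attacked by (2,6)→{5,6}; (3,2)→{2,4}; (6,4)→{4}. Safe: 1, 3. Place at column 3.
Row 4: attacked by (1,3)→{3,6}; (2,6)→{4,6}; (3,2)→{1,2,3}; (6,4)→{2,4,6}. Safe: 5. Place at column 5.
Row 5: attacked by (1,3)→{3}; (2,6)→{3,6}; (3,2)→{2,4}; (4,5)→{4,5,6}; (6,4)→{3,4,5}. Safe: 1. Place at column 1.
Columns [3, 6, 2, 5, 1, 4], r−c [-2, -4, 1, -1, 4, 2], r+c [4, 8, 5, 9, 6, 10] are all distinct, so no two queens attack.

(1,3) (2,6) (3,2) (4,5) (5,1) (6,4)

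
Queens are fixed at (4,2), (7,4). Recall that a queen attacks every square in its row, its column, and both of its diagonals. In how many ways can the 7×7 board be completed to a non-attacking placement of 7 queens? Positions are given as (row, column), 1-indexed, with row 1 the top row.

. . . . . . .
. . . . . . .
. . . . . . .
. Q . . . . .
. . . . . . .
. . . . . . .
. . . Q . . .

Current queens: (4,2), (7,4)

2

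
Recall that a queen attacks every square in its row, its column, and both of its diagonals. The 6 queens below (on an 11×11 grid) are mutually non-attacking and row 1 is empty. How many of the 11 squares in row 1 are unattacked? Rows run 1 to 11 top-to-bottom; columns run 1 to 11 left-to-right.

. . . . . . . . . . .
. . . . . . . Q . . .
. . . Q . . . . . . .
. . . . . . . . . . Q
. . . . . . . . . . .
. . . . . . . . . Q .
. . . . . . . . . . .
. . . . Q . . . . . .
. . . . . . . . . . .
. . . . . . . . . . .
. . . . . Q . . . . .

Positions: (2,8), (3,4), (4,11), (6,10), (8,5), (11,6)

(2,8) attacks row 1 at column 8 and diagonals 7, 9.
(3,4) attacks row 1 at column 4 and diagonals 2, 6.
(4,11) attacks row 1 at column 11 and diagonals 8.
(6,10) attacks row 1 at column 10 and diagonals 5.
(8,5) attacks row 1 at column 5.
(11,6) attacks row 1 at column 6.
Attacked columns: {2, 4, 5, 6, 7, 8, 9, 10, 11}. Safe: {1, 3}.

2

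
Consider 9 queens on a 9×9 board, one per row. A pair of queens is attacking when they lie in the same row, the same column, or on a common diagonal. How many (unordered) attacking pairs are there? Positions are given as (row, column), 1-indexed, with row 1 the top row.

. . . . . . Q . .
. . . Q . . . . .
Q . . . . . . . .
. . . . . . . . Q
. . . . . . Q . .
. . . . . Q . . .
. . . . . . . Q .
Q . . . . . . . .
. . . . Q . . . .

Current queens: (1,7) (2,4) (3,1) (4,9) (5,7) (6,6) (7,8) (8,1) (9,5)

4

Same column: (1,7)–(5,7) (column 7); (3,1)–(8,1) (column 1).
Same diagonal: (2,4)–(5,7) (|2−5| = |4−7| = 3); (5,7)–(6,6) (|5−6| = |7−6| = 1).
Total attacking pairs: 4.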